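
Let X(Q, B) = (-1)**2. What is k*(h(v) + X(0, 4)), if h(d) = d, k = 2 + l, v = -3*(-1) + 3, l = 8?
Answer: 70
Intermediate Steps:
X(Q, B) = 1
v = 6 (v = 3 + 3 = 6)
k = 10 (k = 2 + 8 = 10)
k*(h(v) + X(0, 4)) = 10*(6 + 1) = 10*7 = 70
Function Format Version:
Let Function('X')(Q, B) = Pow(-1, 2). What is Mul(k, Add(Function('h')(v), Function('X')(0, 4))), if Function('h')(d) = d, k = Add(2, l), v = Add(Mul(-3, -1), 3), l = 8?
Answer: 70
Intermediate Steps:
Function('X')(Q, B) = 1
v = 6 (v = Add(3, 3) = 6)
k = 10 (k = Add(2, 8) = 10)
Mul(k, Add(Function('h')(v), Function('X')(0, 4))) = Mul(10, Add(6, 1)) = Mul(10, 7) = 70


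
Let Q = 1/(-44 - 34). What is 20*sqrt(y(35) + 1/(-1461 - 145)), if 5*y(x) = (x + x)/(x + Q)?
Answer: 10*sqrt(7674338077802)/2191387 ≈ 12.642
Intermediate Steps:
Q = -1/78 (Q = 1/(-78) = -1/78 ≈ -0.012821)
y(x) = 2*x/(5*(-1/78 + x)) (y(x) = ((x + x)/(x - 1/78))/5 = ((2*x)/(-1/78 + x))/5 = (2*x/(-1/78 + x))/5 = 2*x/(5*(-1/78 + x)))
20*sqrt(y(35) + 1/(-1461 - 145)) = 20*sqrt((156/5)*35/(-1 + 78*35) + 1/(-1461 - 145)) = 20*sqrt((156/5)*35/(-1 + 2730) + 1/(-1606)) = 20*sqrt((156/5)*35/2729 - 1/1606) = 20*sqrt((156/5)*35*(1/2729) - 1/1606) = 20*sqrt(1092/2729 - 1/1606) = 20*sqrt(1751023/4382774) = 20*(sqrt(7674338077802)/4382774) = 10*sqrt(7674338077802)/2191387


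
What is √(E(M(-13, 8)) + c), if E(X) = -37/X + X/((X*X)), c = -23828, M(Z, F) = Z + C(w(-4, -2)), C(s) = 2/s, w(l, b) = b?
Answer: I*√1167446/7 ≈ 154.35*I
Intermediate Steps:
M(Z, F) = -1 + Z (M(Z, F) = Z + 2/(-2) = Z + 2*(-½) = Z - 1 = -1 + Z)
E(X) = -36/X (E(X) = -37/X + X/(X²) = -37/X + X/X² = -37/X + 1/X = -36/X)
√(E(M(-13, 8)) + c) = √(-36/(-1 - 13) - 23828) = √(-36/(-14) - 23828) = √(-36*(-1/14) - 23828) = √(18/7 - 23828) = √(-166778/7) = I*√1167446/7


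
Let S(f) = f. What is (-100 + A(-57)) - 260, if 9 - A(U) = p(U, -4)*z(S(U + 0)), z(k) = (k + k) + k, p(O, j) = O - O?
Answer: -351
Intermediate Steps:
p(O, j) = 0
z(k) = 3*k (z(k) = 2*k + k = 3*k)
A(U) = 9 (A(U) = 9 - 0*3*(U + 0) = 9 - 0*3*U = 9 - 1*0 = 9 + 0 = 9)
(-100 + A(-57)) - 260 = (-100 + 9) - 260 = -91 - 260 = -351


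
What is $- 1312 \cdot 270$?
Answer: $-354240$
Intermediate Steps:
$- 1312 \cdot 270 = \left(-1\right) 354240 = -354240$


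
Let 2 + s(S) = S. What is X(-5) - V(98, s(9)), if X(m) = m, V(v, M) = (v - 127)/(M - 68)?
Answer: -334/61 ≈ -5.4754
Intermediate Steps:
s(S) = -2 + S
V(v, M) = (-127 + v)/(-68 + M)
X(-5) - V(98, s(9)) = -5 - (-127 + 98)/(-68 + (-2 + 9)) = -5 - (-29)/(-68 + 7) = -5 - (-29)/(-61) = -5 - (-1)*(-29)/61 = -5 - 1*29/61 = -5 - 29/61 = -334/61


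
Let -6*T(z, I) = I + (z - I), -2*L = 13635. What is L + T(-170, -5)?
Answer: -40735/6 ≈ -6789.2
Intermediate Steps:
L = -13635/2 (L = -1/2*13635 = -13635/2 ≈ -6817.5)
T(z, I) = -z/6 (T(z, I) = -(I + (z - I))/6 = -z/6)
L + T(-170, -5) = -13635/2 - 1/6*(-170) = -13635/2 + 85/3 = -40735/6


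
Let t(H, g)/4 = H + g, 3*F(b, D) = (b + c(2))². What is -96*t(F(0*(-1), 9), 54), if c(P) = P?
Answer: -21248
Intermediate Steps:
F(b, D) = (2 + b)²/3 (F(b, D) = (b + 2)²/3 = (2 + b)²/3)
t(H, g) = 4*H + 4*g (t(H, g) = 4*(H + g) = 4*H + 4*g)
-96*t(F(0*(-1), 9), 54) = -96*(4*((2 + 0*(-1))²/3) + 4*54) = -96*(4*((2 + 0)²/3) + 216) = -96*(4*((⅓)*2²) + 216) = -96*(4*((⅓)*4) + 216) = -96*(4*(4/3) + 216) = -96*(16/3 + 216) = -96*664/3 = -21248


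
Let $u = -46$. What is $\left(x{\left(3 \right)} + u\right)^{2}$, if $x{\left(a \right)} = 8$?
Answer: $1444$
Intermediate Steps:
$\left(x{\left(3 \right)} + u\right)^{2} = \left(8 - 46\right)^{2} = \left(-38\right)^{2} = 1444$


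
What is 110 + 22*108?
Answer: 2486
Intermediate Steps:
110 + 22*108 = 110 + 2376 = 2486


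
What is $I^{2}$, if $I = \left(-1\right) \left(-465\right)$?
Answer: $216225$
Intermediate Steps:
$I = 465$
$I^{2} = 465^{2} = 216225$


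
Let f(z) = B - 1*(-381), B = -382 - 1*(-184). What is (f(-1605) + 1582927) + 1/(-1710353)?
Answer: 2707676937829/1710353 ≈ 1.5831e+6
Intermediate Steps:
B = -198 (B = -382 + 184 = -198)
f(z) = 183 (f(z) = -198 - 1*(-381) = -198 + 381 = 183)
(f(-1605) + 1582927) + 1/(-1710353) = (183 + 1582927) + 1/(-1710353) = 1583110 - 1/1710353 = 2707676937829/1710353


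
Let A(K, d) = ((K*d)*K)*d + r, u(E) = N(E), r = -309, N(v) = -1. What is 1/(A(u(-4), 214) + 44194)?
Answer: 1/89681 ≈ 1.1151e-5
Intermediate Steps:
u(E) = -1
A(K, d) = -309 + K²*d² (A(K, d) = ((K*d)*K)*d - 309 = (d*K²)*d - 309 = K²*d² - 309 = -309 + K²*d²)
1/(A(u(-4), 214) + 44194) = 1/((-309 + (-1)²*214²) + 44194) = 1/((-309 + 1*45796) + 44194) = 1/((-309 + 45796) + 44194) = 1/(45487 + 44194) = 1/89681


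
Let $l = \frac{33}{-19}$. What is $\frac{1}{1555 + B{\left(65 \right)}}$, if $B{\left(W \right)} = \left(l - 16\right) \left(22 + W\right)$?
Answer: $\frac{19}{226} \approx 0.084071$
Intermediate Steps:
$l = - \frac{33}{19}$ ($l = 33 \left(- \frac{1}{19}\right) = - \frac{33}{19} \approx -1.7368$)
$B{\left(W \right)} = - \frac{7414}{19} - \frac{337 W}{19}$ ($B{\left(W \right)} = \left(- \frac{33}{19} - 16\right) \left(22 + W\right) = - \frac{337 \left(22 + W\right)}{19} = - \frac{7414}{19} - \frac{337 W}{19}$)
$\frac{1}{1555 + B{\left(65 \right)}} = \frac{1}{1555 - \frac{29319}{19}} = \frac{1}{\frac{226}{19}} = \frac{19}{226}$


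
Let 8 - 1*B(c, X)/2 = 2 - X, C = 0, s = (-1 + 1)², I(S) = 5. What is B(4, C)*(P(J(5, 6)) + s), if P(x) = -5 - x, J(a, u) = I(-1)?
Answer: -120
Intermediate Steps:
J(a, u) = 5
s = 0 (s = 0² = 0)
B(c, X) = 12 + 2*X (B(c, X) = 16 - 2*(2 - X) = 16 + (-4 + 2*X) = 12 + 2*X)
B(4, C)*(P(J(5, 6)) + s) = (12 + 2*0)*((-5 - 1*5) + 0) = (12 + 0)*((-5 - 5) + 0) = 12*(-10 + 0) = 12*(-10) = -120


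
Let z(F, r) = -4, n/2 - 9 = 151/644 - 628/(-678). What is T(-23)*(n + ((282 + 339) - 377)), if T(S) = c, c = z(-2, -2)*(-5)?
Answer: 288528010/54579 ≈ 5286.4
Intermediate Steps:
n = 2218249/109158 (n = 18 + 2*(151/644 - 628/(-678)) = 18 + 2*(151*(1/644) - 628*(-1/678)) = 18 + 2*(151/644 + 314/339) = 18 + 2*(253405/218316) = 18 + 253405/109158 = 2218249/109158 ≈ 20.321)
c = 20 (c = -4*(-5) = 20)
T(S) = 20
T(-23)*(n + ((282 + 339) - 377)) = 20*(2218249/109158 + ((282 + 339) - 377)) = 20*(2218249/109158 + (621 - 377)) = 20*(2218249/109158 + 244) = 20*(28852801/109158) = 288528010/54579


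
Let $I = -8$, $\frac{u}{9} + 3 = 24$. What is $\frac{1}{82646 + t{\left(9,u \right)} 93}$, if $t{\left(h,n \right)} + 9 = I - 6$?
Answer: $\frac{1}{80507} \approx 1.2421 \cdot 10^{-5}$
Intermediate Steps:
$u = 189$ ($u = -27 + 9 \cdot 24 = -27 + 216 = 189$)
$t{\left(h,n \right)} = -23$ ($t{\left(h,n \right)} = -9 - 14 = -23$)
$\frac{1}{82646 + t{\left(9,u \right)} 93} = \frac{1}{82646 - 2139} = \frac{1}{80507}$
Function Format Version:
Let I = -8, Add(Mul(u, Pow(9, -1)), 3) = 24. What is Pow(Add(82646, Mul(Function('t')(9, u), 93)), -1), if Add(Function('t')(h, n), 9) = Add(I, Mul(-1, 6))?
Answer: Rational(1, 80507) ≈ 1.2421e-5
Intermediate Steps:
u = 189 (u = Add(-27, Mul(9, 24)) = Add(-27, 216) = 189)
Function('t')(h, n) = -23 (Function('t')(h, n) = Add(-9, Add(-8, Mul(-1, 6))) = Add(-9, Add(-8, -6)) = Add(-9, -14) = -23)
Pow(Add(82646, Mul(Function('t')(9, u), 93)), -1) = Pow(Add(82646, Mul(-23, 93)), -1) = Pow(Add(82646, -2139), -1) = Pow(80507, -1) = Rational(1, 80507)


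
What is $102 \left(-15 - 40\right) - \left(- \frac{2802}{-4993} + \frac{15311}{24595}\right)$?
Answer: $- \frac{689069267363}{122802835} \approx -5611.2$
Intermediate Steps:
$102 \left(-15 - 40\right) - \left(- \frac{2802}{-4993} + \frac{15311}{24595}\right) = 102 \left(-55\right) - \left(\left(-2802\right) \left(- \frac{1}{4993}\right) + 15311 \cdot \frac{1}{24595}\right) = -5610 - \left(\frac{2802}{4993} + \frac{15311}{24595}\right) = -5610 - \frac{145363013}{122802835} = - \frac{689069267363}{122802835}$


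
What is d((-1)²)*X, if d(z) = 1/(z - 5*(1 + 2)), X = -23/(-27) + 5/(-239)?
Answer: -383/6453 ≈ -0.059352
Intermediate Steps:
X = 5362/6453 (X = -23*(-1/27) + 5*(-1/239) = 23/27 - 5/239 = 5362/6453 ≈ 0.83093)
d(z) = 1/(-15 + z) (d(z) = 1/(z - 5*3) = 1/(z - 15) = 1/(-15 + z))
d((-1)²)*X = (5362/6453)/(-15 + (-1)²) = (5362/6453)/(-15 + 1) = (5362/6453)/(-14) = -1/14*5362/6453 = -383/6453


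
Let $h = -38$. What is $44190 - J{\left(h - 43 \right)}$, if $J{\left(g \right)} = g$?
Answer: $44271$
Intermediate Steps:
$44190 - J{\left(h - 43 \right)} = 44190 - \left(-38 - 43\right) = 44190 - -81 = 44190 + 81 = 44271$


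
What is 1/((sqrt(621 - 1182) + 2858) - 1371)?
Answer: 1487/2211730 - I*sqrt(561)/2211730 ≈ 0.00067232 - 1.0709e-5*I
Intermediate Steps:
1/((sqrt(621 - 1182) + 2858) - 1371) = 1/((sqrt(-561) + 2858) - 1371) = 1/((I*sqrt(561) + 2858) - 1371) = 1/((2858 + I*sqrt(561)) - 1371) = 1/(1487 + I*sqrt(561))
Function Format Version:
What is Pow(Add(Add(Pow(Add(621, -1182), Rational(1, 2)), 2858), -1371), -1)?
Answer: Add(Rational(1487, 2211730), Mul(Rational(-1, 2211730), I, Pow(561, Rational(1, 2)))) ≈ Add(0.00067232, Mul(-1.0709e-5, I))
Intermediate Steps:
Pow(Add(Add(Pow(Add(621, -1182), Rational(1, 2)), 2858), -1371), -1) = Pow(Add(Add(Pow(-561, Rational(1, 2)), 2858), -1371), -1) = Pow(Add(Add(Mul(I, Pow(561, Rational(1, 2))), 2858), -1371), -1) = Pow(Add(Add(2858, Mul(I, Pow(561, Rational(1, 2)))), -1371), -1) = Pow(Add(1487, Mul(I, Pow(561, Rational(1, 2)))), -1)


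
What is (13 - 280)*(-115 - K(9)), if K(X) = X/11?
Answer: 340158/11 ≈ 30923.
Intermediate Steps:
K(X) = X/11 (K(X) = X*(1/11) = X/11)
(13 - 280)*(-115 - K(9)) = (13 - 280)*(-115 - 9/11) = -267*(-115 - 1*9/11) = -267*(-115 - 9/11) = -267*(-1274/11) = 340158/11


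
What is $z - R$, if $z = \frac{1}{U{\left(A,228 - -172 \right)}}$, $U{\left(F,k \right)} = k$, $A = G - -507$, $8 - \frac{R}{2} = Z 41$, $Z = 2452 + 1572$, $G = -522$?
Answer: $\frac{131980801}{400} \approx 3.2995 \cdot 10^{5}$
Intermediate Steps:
$Z = 4024$
$R = -329952$ ($R = 16 - 2 \cdot 4024 \cdot 41 = 16 - 329968 = -329952$)
$A = -15$ ($A = -522 - -507 = -522 + 507 = -15$)
$z = \frac{1}{400}$ ($z = \frac{1}{228 - -172} = \frac{1}{228 + 172} = \frac{1}{400} \approx 0.0025$)
$z - R = \frac{1}{400} - -329952 = \frac{1}{400} + 329952 = \frac{131980801}{400}$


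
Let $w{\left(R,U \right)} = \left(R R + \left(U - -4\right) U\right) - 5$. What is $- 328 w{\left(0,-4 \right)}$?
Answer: $1640$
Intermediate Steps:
$w{\left(R,U \right)} = -5 + R^{2} + U \left(4 + U\right)$ ($w{\left(R,U \right)} = \left(R^{2} + \left(U + 4\right) U\right) - 5 = \left(R^{2} + \left(4 + U\right) U\right) - 5 = \left(R^{2} + U \left(4 + U\right)\right) - 5 = -5 + R^{2} + U \left(4 + U\right)$)
$- 328 w{\left(0,-4 \right)} = - 328 \left(-5 + 0^{2} + \left(-4\right)^{2} + 4 \left(-4\right)\right) = - 328 \left(-5 + 0 + 16 - 16\right) = \left(-328\right) \left(-5\right) = 1640$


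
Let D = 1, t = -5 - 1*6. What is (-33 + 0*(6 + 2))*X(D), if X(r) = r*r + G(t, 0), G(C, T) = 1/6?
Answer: -77/2 ≈ -38.500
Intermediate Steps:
t = -11 (t = -5 - 6 = -11)
G(C, T) = 1/6
X(r) = 1/6 + r**2 (X(r) = r*r + 1/6 = r**2 + 1/6 = 1/6 + r**2)
(-33 + 0*(6 + 2))*X(D) = (-33 + 0*(6 + 2))*(1/6 + 1**2) = (-33 + 0*8)*(1/6 + 1) = (-33 + 0)*(7/6) = -33*7/6 = -77/2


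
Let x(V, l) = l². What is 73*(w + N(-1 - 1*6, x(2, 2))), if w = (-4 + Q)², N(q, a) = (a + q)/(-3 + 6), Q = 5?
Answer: 0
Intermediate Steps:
N(q, a) = a/3 + q/3 (N(q, a) = (a + q)/3 = (a + q)*(⅓) = a/3 + q/3)
w = 1 (w = (-4 + 5)² = 1² = 1)
73*(w + N(-1 - 1*6, x(2, 2))) = 73*(1 + ((⅓)*2² + (-1 - 1*6)/3)) = 73*(1 + ((⅓)*4 + (-1 - 6)/3)) = 73*(1 + (4/3 + (⅓)*(-7))) = 73*(1 + (4/3 - 7/3)) = 73*(1 - 1) = 73*0 = 0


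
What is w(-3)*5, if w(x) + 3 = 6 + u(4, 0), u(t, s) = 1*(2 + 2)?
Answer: 35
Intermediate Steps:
u(t, s) = 4 (u(t, s) = 1*4 = 4)
w(x) = 7 (w(x) = -3 + (6 + 4) = -3 + 10 = 7)
w(-3)*5 = 7*5 = 35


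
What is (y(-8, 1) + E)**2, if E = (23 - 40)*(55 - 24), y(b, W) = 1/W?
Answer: 276676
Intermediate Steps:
E = -527 (E = -17*31 = -527)
(y(-8, 1) + E)**2 = (1/1 - 527)**2 = (1 - 527)**2 = (-526)**2 = 276676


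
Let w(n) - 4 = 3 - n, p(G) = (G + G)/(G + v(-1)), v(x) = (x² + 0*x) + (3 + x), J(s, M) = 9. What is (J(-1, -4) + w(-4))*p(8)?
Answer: 320/11 ≈ 29.091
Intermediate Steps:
v(x) = 3 + x + x² (v(x) = (x² + 0) + (3 + x) = x² + (3 + x) = 3 + x + x²)
p(G) = 2*G/(3 + G) (p(G) = (G + G)/(G + (3 - 1 + (-1)²)) = (2*G)/(G + (3 - 1 + 1)) = (2*G)/(G + 3) = (2*G)/(3 + G) = 2*G/(3 + G))
w(n) = 7 - n (w(n) = 4 + (3 - n) = 7 - n)
(J(-1, -4) + w(-4))*p(8) = (9 + (7 - 1*(-4)))*(2*8/(3 + 8)) = (9 + (7 + 4))*(2*8/11) = (9 + 11)*(2*8*(1/11)) = 20*(16/11) = 320/11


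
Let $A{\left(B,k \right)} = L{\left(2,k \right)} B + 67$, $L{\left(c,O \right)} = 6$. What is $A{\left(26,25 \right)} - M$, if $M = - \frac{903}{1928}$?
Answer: $\frac{430847}{1928} \approx 223.47$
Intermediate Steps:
$M = - \frac{903}{1928}$ ($M = \left(-903\right) \frac{1}{1928} = - \frac{903}{1928} \approx -0.46836$)
$A{\left(B,k \right)} = 67 + 6 B$ ($A{\left(B,k \right)} = 6 B + 67 = 67 + 6 B$)
$A{\left(26,25 \right)} - M = \left(67 + 6 \cdot 26\right) - - \frac{903}{1928} = \left(67 + 156\right) + \frac{903}{1928} = 223 + \frac{903}{1928} = \frac{430847}{1928}$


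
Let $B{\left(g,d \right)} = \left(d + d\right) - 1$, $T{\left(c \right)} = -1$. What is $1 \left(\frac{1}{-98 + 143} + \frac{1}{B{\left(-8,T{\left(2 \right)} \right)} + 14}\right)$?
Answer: $\frac{56}{495} \approx 0.11313$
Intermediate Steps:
$B{\left(g,d \right)} = -1 + 2 d$ ($B{\left(g,d \right)} = 2 d - 1 = -1 + 2 d$)
$1 \left(\frac{1}{-98 + 143} + \frac{1}{B{\left(-8,T{\left(2 \right)} \right)} + 14}\right) = 1 \left(\frac{1}{-98 + 143} + \frac{1}{\left(-1 + 2 \left(-1\right)\right) + 14}\right) = 1 \left(\frac{1}{45} + \frac{1}{\left(-1 - 2\right) + 14}\right) = 1 \left(\frac{1}{45} + \frac{1}{-3 + 14}\right) = 1 \left(\frac{1}{45} + \frac{1}{11}\right) = 1 \cdot \frac{56}{495} = \frac{56}{495}$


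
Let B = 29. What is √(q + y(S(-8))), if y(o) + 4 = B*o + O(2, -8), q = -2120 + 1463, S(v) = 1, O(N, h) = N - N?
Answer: 2*I*√158 ≈ 25.14*I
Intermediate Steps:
O(N, h) = 0
q = -657
y(o) = -4 + 29*o (y(o) = -4 + (29*o + 0) = -4 + 29*o)
√(q + y(S(-8))) = √(-657 + (-4 + 29*1)) = √(-657 + (-4 + 29)) = √(-657 + 25) = √(-632) = 2*I*√158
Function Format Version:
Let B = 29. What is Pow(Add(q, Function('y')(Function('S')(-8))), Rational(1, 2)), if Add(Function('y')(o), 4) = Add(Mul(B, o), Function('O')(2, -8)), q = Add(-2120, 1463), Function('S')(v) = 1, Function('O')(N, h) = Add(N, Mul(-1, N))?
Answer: Mul(2, I, Pow(158, Rational(1, 2))) ≈ Mul(25.140, I)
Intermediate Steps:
Function('O')(N, h) = 0
q = -657
Function('y')(o) = Add(-4, Mul(29, o)) (Function('y')(o) = Add(-4, Add(Mul(29, o), 0)) = Add(-4, Mul(29, o)))
Pow(Add(q, Function('y')(Function('S')(-8))), Rational(1, 2)) = Pow(Add(-657, Add(-4, Mul(29, 1))), Rational(1, 2)) = Pow(Add(-657, Add(-4, 29)), Rational(1, 2)) = Pow(Add(-657, 25), Rational(1, 2)) = Pow(-632, Rational(1, 2)) = Mul(2, I, Pow(158, Rational(1, 2)))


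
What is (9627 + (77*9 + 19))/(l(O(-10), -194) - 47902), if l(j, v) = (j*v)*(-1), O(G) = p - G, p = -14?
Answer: -1477/6954 ≈ -0.21240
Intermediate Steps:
O(G) = -14 - G
l(j, v) = -j*v
(9627 + (77*9 + 19))/(l(O(-10), -194) - 47902) = (9627 + (77*9 + 19))/(-1*(-14 - 1*(-10))*(-194) - 47902) = (9627 + (693 + 19))/(-1*(-14 + 10)*(-194) - 47902) = (9627 + 712)/(-1*(-4)*(-194) - 47902) = 10339/(-776 - 47902) = 10339/(-48678) = 10339*(-1/48678) = -1477/6954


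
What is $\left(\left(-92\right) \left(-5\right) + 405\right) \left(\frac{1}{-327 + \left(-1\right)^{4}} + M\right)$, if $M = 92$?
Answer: $\frac{25942215}{326} \approx 79577.0$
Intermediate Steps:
$\left(\left(-92\right) \left(-5\right) + 405\right) \left(\frac{1}{-327 + \left(-1\right)^{4}} + M\right) = \left(\left(-92\right) \left(-5\right) + 405\right) \left(\frac{1}{-327 + \left(-1\right)^{4}} + 92\right) = \left(460 + 405\right) \left(\frac{1}{-327 + 1} + 92\right) = 865 \left(\frac{1}{-326} + 92\right) = 865 \left(- \frac{1}{326} + 92\right) = 865 \cdot \frac{29991}{326} = \frac{25942215}{326}$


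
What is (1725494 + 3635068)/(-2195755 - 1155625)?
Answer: -2680281/1675690 ≈ -1.5995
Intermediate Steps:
(1725494 + 3635068)/(-2195755 - 1155625) = 5360562/(-3351380) = 5360562*(-1/3351380) = -2680281/1675690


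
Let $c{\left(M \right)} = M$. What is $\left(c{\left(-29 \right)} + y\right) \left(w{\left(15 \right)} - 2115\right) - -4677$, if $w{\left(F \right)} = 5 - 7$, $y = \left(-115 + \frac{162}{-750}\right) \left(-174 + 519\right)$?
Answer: $\frac{2105395096}{25} \approx 8.4216 \cdot 10^{7}$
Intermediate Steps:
$y = - \frac{993738}{25}$ ($y = \left(-115 + 162 \left(- \frac{1}{750}\right)\right) 345 = \left(-115 - \frac{27}{125}\right) 345 = \left(- \frac{14402}{125}\right) 345 = - \frac{993738}{25} \approx -39750.0$)
$w{\left(F \right)} = -2$ ($w{\left(F \right)} = 5 - 7 = -2$)
$\left(c{\left(-29 \right)} + y\right) \left(w{\left(15 \right)} - 2115\right) - -4677 = \left(-29 - \frac{993738}{25}\right) \left(-2 - 2115\right) - -4677 = \left(- \frac{994463}{25}\right) \left(-2117\right) + 4677 = \frac{2105278171}{25} + 4677 = \frac{2105395096}{25}$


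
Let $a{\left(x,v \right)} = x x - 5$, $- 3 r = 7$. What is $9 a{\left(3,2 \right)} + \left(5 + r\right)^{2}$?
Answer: $\frac{388}{9} \approx 43.111$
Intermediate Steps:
$r = - \frac{7}{3}$ ($r = \left(- \frac{1}{3}\right) 7 = - \frac{7}{3} \approx -2.3333$)
$a{\left(x,v \right)} = -5 + x^{2}$ ($a{\left(x,v \right)} = x^{2} - 5 = -5 + x^{2}$)
$9 a{\left(3,2 \right)} + \left(5 + r\right)^{2} = 9 \left(-5 + 3^{2}\right) + \left(5 - \frac{7}{3}\right)^{2} = 9 \left(-5 + 9\right) + \left(\frac{8}{3}\right)^{2} = 9 \cdot 4 + \frac{64}{9} = 36 + \frac{64}{9} = \frac{388}{9}$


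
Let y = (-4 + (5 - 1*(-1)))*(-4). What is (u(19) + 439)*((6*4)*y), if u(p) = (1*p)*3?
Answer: -95232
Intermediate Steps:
y = -8 (y = (-4 + (5 + 1))*(-4) = (-4 + 6)*(-4) = 2*(-4) = -8)
u(p) = 3*p (u(p) = p*3 = 3*p)
(u(19) + 439)*((6*4)*y) = (3*19 + 439)*((6*4)*(-8)) = (57 + 439)*(24*(-8)) = 496*(-192) = -95232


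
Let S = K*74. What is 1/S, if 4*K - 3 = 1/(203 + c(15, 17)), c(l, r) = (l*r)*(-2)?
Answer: 307/17020 ≈ 0.018038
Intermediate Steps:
c(l, r) = -2*l*r
K = 230/307 (K = ¾ + 1/(4*(203 - 2*15*17)) = ¾ + 1/(4*(203 - 510)) = ¾ + (¼)/(-307) = ¾ + (¼)*(-1/307) = ¾ - 1/1228 = 230/307 ≈ 0.74919)
S = 17020/307 (S = (230/307)*74 = 17020/307 ≈ 55.440)
1/S = 1/(17020/307) = 307/17020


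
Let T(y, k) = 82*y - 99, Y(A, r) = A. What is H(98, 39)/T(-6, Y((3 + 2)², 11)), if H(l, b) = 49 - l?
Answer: 49/591 ≈ 0.082910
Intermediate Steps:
T(y, k) = -99 + 82*y
H(98, 39)/T(-6, Y((3 + 2)², 11)) = (49 - 1*98)/(-99 + 82*(-6)) = (49 - 98)/(-99 - 492) = -49/(-591) = -49*(-1/591) = 49/591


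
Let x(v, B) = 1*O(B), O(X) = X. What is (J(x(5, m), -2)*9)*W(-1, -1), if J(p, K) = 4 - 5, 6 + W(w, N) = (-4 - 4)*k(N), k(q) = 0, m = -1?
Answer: 54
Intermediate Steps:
W(w, N) = -6 (W(w, N) = -6 + (-4 - 4)*0 = -6 - 8*0 = -6 + 0 = -6)
x(v, B) = B (x(v, B) = 1*B = B)
J(p, K) = -1
(J(x(5, m), -2)*9)*W(-1, -1) = -1*9*(-6) = -9*(-6) = 54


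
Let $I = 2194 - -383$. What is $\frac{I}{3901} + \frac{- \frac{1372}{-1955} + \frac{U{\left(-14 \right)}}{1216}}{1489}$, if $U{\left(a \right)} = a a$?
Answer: $\frac{2282497527543}{3452160614480} \approx 0.66118$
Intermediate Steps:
$I = 2577$ ($I = 2194 + 383 = 2577$)
$U{\left(a \right)} = a^{2}$
$\frac{I}{3901} + \frac{- \frac{1372}{-1955} + \frac{U{\left(-14 \right)}}{1216}}{1489} = \frac{2577}{3901} + \frac{- \frac{1372}{-1955} + \frac{\left(-14\right)^{2}}{1216}}{1489} = 2577 \cdot \frac{1}{3901} + \left(\left(-1372\right) \left(- \frac{1}{1955}\right) + 196 \cdot \frac{1}{1216}\right) \frac{1}{1489} = \frac{2577}{3901} + \left(\frac{1372}{1955} + \frac{49}{304}\right) \frac{1}{1489} = \frac{2577}{3901} + \frac{512883}{594320} \cdot \frac{1}{1489} = \frac{2577}{3901} + \frac{512883}{884942480} = \frac{2282497527543}{3452160614480}$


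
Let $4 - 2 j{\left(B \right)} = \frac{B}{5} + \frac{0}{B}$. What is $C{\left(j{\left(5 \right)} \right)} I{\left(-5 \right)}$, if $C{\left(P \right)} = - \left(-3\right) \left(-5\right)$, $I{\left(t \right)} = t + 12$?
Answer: $-105$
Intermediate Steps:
$I{\left(t \right)} = 12 + t$
$j{\left(B \right)} = 2 - \frac{B}{10}$ ($j{\left(B \right)} = 2 - \frac{\frac{B}{5} + \frac{0}{B}}{2} = 2 - \frac{B \frac{1}{5} + 0}{2} = 2 - \frac{\frac{B}{5} + 0}{2} = 2 - \frac{\frac{1}{5} B}{2} = 2 - \frac{B}{10}$)
$C{\left(P \right)} = -15$ ($C{\left(P \right)} = \left(-1\right) 15 = -15$)
$C{\left(j{\left(5 \right)} \right)} I{\left(-5 \right)} = - 15 \left(12 - 5\right) = \left(-15\right) 7 = -105$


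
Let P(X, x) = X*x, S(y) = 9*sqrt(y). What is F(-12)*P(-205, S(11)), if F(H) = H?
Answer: 22140*sqrt(11) ≈ 73430.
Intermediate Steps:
F(-12)*P(-205, S(11)) = -(-2460)*9*sqrt(11) = -(-22140)*sqrt(11) = 22140*sqrt(11)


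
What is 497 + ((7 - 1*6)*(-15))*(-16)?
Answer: 737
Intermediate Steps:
497 + ((7 - 1*6)*(-15))*(-16) = 497 + ((7 - 6)*(-15))*(-16) = 497 + (1*(-15))*(-16) = 497 - 15*(-16) = 497 + 240 = 737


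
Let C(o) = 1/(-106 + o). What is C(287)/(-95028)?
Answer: -1/17200068 ≈ -5.8139e-8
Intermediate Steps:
C(287)/(-95028) = 1/((-106 + 287)*(-95028)) = -1/95028/181 = (1/181)*(-1/95028) = -1/17200068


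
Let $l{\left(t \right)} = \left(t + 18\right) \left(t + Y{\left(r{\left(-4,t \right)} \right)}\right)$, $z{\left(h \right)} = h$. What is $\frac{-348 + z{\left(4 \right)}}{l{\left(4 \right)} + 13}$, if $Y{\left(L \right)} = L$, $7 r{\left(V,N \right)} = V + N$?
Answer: $- \frac{344}{101} \approx -3.4059$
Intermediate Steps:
$r{\left(V,N \right)} = \frac{N}{7} + \frac{V}{7}$ ($r{\left(V,N \right)} = \frac{V + N}{7} = \frac{N + V}{7} = \frac{N}{7} + \frac{V}{7}$)
$l{\left(t \right)} = \left(18 + t\right) \left(- \frac{4}{7} + \frac{8 t}{7}\right)$ ($l{\left(t \right)} = \left(t + 18\right) \left(t + \left(\frac{t}{7} + \frac{1}{7} \left(-4\right)\right)\right) = \left(18 + t\right) \left(t + \left(\frac{t}{7} - \frac{4}{7}\right)\right) = \left(18 + t\right) \left(t + \left(- \frac{4}{7} + \frac{t}{7}\right)\right) = \left(18 + t\right) \left(- \frac{4}{7} + \frac{8 t}{7}\right)$)
$\frac{-348 + z{\left(4 \right)}}{l{\left(4 \right)} + 13} = \frac{-348 + 4}{\left(- \frac{72}{7} + 20 \cdot 4 + \frac{8 \cdot 4^{2}}{7}\right) + 13} = - \frac{344}{\left(- \frac{72}{7} + 80 + \frac{8}{7} \cdot 16\right) + 13} = - \frac{344}{\left(- \frac{72}{7} + 80 + \frac{128}{7}\right) + 13} = - \frac{344}{88 + 13} = - \frac{344}{101}$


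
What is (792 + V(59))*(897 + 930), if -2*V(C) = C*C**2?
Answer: -372333465/2 ≈ -1.8617e+8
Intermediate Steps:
V(C) = -C**3/2 (V(C) = -C*C**2/2 = -C**3/2)
(792 + V(59))*(897 + 930) = (792 - 1/2*59**3)*(897 + 930) = (792 - 1/2*205379)*1827 = (792 - 205379/2)*1827 = -203795/2*1827 = -372333465/2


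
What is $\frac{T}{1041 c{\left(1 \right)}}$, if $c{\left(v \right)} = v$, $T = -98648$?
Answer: $- \frac{98648}{1041} \approx -94.763$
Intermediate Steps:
$\frac{T}{1041 c{\left(1 \right)}} = - \frac{98648}{1041 \cdot 1} = - \frac{98648}{1041}$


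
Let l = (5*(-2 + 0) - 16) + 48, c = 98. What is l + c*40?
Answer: 3942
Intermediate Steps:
l = 22 (l = (5*(-2) - 16) + 48 = (-10 - 16) + 48 = -26 + 48 = 22)
l + c*40 = 22 + 98*40 = 22 + 3920 = 3942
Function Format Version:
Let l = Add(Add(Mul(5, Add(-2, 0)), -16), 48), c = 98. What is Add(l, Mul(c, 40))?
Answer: 3942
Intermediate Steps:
l = 22 (l = Add(Add(Mul(5, -2), -16), 48) = Add(Add(-10, -16), 48) = Add(-26, 48) = 22)
Add(l, Mul(c, 40)) = Add(22, Mul(98, 40)) = Add(22, 3920) = 3942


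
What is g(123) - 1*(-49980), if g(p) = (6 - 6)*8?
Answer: 49980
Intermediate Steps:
g(p) = 0 (g(p) = 0*8 = 0)
g(123) - 1*(-49980) = 0 - 1*(-49980) = 0 + 49980 = 49980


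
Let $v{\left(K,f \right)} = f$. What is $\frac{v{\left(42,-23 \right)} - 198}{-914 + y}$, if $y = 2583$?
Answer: $- \frac{221}{1669} \approx -0.13241$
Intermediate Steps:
$\frac{v{\left(42,-23 \right)} - 198}{-914 + y} = \frac{-23 - 198}{-914 + 2583} = - \frac{221}{1669}$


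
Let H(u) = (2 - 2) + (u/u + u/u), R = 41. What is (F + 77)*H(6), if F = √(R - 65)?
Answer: 154 + 4*I*√6 ≈ 154.0 + 9.798*I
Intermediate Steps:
F = 2*I*√6 (F = √(41 - 65) = √(-24) = 2*I*√6 ≈ 4.899*I)
H(u) = 2 (H(u) = 0 + (1 + 1) = 0 + 2 = 2)
(F + 77)*H(6) = (2*I*√6 + 77)*2 = (77 + 2*I*√6)*2 = 154 + 4*I*√6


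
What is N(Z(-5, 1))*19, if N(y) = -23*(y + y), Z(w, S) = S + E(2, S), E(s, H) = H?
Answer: -1748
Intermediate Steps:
Z(w, S) = 2*S (Z(w, S) = S + S = 2*S)
N(y) = -46*y
N(Z(-5, 1))*19 = -92*19 = -1748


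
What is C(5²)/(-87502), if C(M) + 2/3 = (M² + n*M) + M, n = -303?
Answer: 20777/262506 ≈ 0.079149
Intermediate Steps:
C(M) = -⅔ + M² - 302*M (C(M) = -⅔ + ((M² - 303*M) + M) = -⅔ + (M² - 302*M) = -⅔ + M² - 302*M)
C(5²)/(-87502) = (-⅔ + (5²)² - 302*5²)/(-87502) = (-⅔ + 25² - 302*25)*(-1/87502) = (-⅔ + 625 - 7550)*(-1/87502) = -20777/3*(-1/87502) = 20777/262506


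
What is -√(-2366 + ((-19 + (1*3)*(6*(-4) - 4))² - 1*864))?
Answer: -√7379 ≈ -85.901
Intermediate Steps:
-√(-2366 + ((-19 + (1*3)*(6*(-4) - 4))² - 1*864)) = -√(-2366 + ((-19 + 3*(-24 - 4))² - 864)) = -√(-2366 + ((-19 + 3*(-28))² - 864)) = -√(-2366 + ((-19 - 84)² - 864)) = -√(-2366 + ((-103)² - 864)) = -√(-2366 + (10609 - 864)) = -√(-2366 + 9745) = -√7379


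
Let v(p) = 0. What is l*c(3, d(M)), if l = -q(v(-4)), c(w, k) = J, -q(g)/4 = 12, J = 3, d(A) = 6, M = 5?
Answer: 144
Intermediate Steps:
q(g) = -48 (q(g) = -4*12 = -48)
c(w, k) = 3
l = 48 (l = -1*(-48) = 48)
l*c(3, d(M)) = 48*3 = 144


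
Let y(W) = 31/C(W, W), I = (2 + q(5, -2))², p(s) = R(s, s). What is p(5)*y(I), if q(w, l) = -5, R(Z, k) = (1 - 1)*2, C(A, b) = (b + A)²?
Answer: 0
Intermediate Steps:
C(A, b) = (A + b)²
R(Z, k) = 0 (R(Z, k) = 0*2 = 0)
p(s) = 0
I = 9 (I = (2 - 5)² = (-3)² = 9)
y(W) = 31/(4*W²) (y(W) = 31/((W + W)²) = 31/((2*W)²) = 31/((4*W²)) = 31*(1/(4*W²)) = 31/(4*W²))
p(5)*y(I) = 0*((31/4)/9²) = 0*((31/4)*(1/81)) = 0*(31/324) = 0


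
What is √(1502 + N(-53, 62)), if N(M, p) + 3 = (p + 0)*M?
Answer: I*√1787 ≈ 42.273*I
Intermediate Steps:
N(M, p) = -3 + M*p (N(M, p) = -3 + (p + 0)*M = -3 + p*M = -3 + M*p)
√(1502 + N(-53, 62)) = √(1502 + (-3 - 53*62)) = √(1502 + (-3 - 3286)) = √(1502 - 3289) = √(-1787) = I*√1787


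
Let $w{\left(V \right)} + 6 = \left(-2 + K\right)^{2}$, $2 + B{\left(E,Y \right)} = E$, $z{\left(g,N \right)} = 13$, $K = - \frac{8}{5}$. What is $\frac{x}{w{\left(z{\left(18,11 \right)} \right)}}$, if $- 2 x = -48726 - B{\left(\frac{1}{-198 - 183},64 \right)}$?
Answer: $\frac{464096075}{132588} \approx 3500.3$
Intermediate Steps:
$K = - \frac{8}{5}$ ($K = \left(-8\right) \frac{1}{5} = - \frac{8}{5} \approx -1.6$)
$B{\left(E,Y \right)} = -2 + E$
$w{\left(V \right)} = \frac{174}{25}$ ($w{\left(V \right)} = -6 + \left(-2 - \frac{8}{5}\right)^{2} = -6 + \left(- \frac{18}{5}\right)^{2} = -6 + \frac{324}{25} = \frac{174}{25}$)
$x = \frac{18563843}{762}$ ($x = - \frac{-48726 - \left(-2 + \frac{1}{-198 - 183}\right)}{2} = - \frac{-48726 - \left(-2 + \frac{1}{-381}\right)}{2} = - \frac{-48726 - \left(-2 - \frac{1}{381}\right)}{2} = - \frac{-48726 - - \frac{763}{381}}{2} = - \frac{-48726 + \frac{763}{381}}{2} = \left(- \frac{1}{2}\right) \left(- \frac{18563843}{381}\right) = \frac{18563843}{762} \approx 24362.0$)
$\frac{x}{w{\left(z{\left(18,11 \right)} \right)}} = \frac{18563843}{762 \cdot \frac{174}{25}} = \frac{18563843}{762} \cdot \frac{25}{174} = \frac{464096075}{132588}$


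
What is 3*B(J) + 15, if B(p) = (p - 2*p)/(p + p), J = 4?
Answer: 27/2 ≈ 13.500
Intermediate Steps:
B(p) = -½ (B(p) = (-p)/((2*p)) = (-p)*(1/(2*p)) = -½)
3*B(J) + 15 = 3*(-½) + 15 = -3/2 + 15 = 27/2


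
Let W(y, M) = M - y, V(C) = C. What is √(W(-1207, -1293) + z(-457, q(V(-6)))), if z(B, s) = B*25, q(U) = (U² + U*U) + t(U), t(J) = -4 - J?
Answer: 3*I*√1279 ≈ 107.29*I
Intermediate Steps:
q(U) = -4 - U + 2*U² (q(U) = (U² + U*U) + (-4 - U) = (U² + U²) + (-4 - U) = 2*U² + (-4 - U) = -4 - U + 2*U²)
z(B, s) = 25*B
√(W(-1207, -1293) + z(-457, q(V(-6)))) = √((-1293 - 1*(-1207)) + 25*(-457)) = √((-1293 + 1207) - 11425) = √(-86 - 11425) = √(-11511) = 3*I*√1279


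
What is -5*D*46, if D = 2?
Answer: -460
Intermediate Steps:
-5*D*46 = -5*2*46 = -10*46 = -460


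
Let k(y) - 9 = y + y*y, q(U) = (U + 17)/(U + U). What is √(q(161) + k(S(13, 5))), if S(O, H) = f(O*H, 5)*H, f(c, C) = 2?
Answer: 4*√193683/161 ≈ 10.934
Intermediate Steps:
q(U) = (17 + U)/(2*U) (q(U) = (17 + U)/((2*U)) = (17 + U)*(1/(2*U)) = (17 + U)/(2*U))
S(O, H) = 2*H
k(y) = 9 + y + y² (k(y) = 9 + (y + y*y) = 9 + (y + y²) = 9 + y + y²)
√(q(161) + k(S(13, 5))) = √((½)*(17 + 161)/161 + (9 + 2*5 + (2*5)²)) = √((½)*(1/161)*178 + (9 + 10 + 10²)) = √(89/161 + (9 + 10 + 100)) = √(89/161 + 119) = √(19248/161) = 4*√193683/161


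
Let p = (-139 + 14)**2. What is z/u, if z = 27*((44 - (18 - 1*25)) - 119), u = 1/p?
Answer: -28687500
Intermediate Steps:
p = 15625 (p = (-125)**2 = 15625)
u = 1/15625 ≈ 6.4000e-5
z = -1836 (z = 27*((44 - (18 - 25)) - 119) = 27*((44 - 1*(-7)) - 119) = 27*((44 + 7) - 119) = 27*(51 - 119) = 27*(-68) = -1836)
z/u = -1836/1/15625 = -1836*15625 = -28687500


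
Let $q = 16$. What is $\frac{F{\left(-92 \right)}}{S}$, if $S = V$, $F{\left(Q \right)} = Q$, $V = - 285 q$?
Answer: $\frac{23}{1140} \approx 0.020175$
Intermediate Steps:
$V = -4560$ ($V = \left(-285\right) 16 = -4560$)
$S = -4560$
$\frac{F{\left(-92 \right)}}{S} = - \frac{92}{-4560} = \left(-92\right) \left(- \frac{1}{4560}\right) = \frac{23}{1140}$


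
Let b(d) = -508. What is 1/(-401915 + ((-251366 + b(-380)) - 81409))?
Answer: -1/735198 ≈ -1.3602e-6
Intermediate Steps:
1/(-401915 + ((-251366 + b(-380)) - 81409)) = 1/(-401915 + ((-251366 - 508) - 81409)) = 1/(-401915 + (-251874 - 81409)) = 1/(-401915 - 333283) = 1/(-735198) = -1/735198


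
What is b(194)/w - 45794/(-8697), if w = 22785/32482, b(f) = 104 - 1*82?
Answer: 2419442426/66053715 ≈ 36.628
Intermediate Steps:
b(f) = 22 (b(f) = 104 - 82 = 22)
w = 22785/32482 (w = 22785*(1/32482) = 22785/32482 ≈ 0.70147)
b(194)/w - 45794/(-8697) = 22/(22785/32482) - 45794/(-8697) = 22*(32482/22785) - 45794*(-1/8697) = 714604/22785 + 45794/8697 = 2419442426/66053715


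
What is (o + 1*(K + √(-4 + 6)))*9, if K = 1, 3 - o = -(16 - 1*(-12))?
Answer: 288 + 9*√2 ≈ 300.73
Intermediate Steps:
o = 31 (o = 3 - (-1)*(16 - 1*(-12)) = 3 - (-1)*(16 + 12) = 3 - (-1)*28 = 3 - 1*(-28) = 3 + 28 = 31)
(o + 1*(K + √(-4 + 6)))*9 = (31 + 1*(1 + √(-4 + 6)))*9 = (31 + 1*(1 + √2))*9 = (31 + (1 + √2))*9 = (32 + √2)*9 = 288 + 9*√2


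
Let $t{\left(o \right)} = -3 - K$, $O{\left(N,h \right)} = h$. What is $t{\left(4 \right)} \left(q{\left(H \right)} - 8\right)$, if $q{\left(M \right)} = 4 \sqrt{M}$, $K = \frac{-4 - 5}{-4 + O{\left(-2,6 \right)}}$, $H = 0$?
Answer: $-12$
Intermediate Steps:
$K = - \frac{9}{2}$ ($K = \frac{-4 - 5}{-4 + 6} = - \frac{9}{2} \approx -4.5$)
$t{\left(o \right)} = \frac{3}{2}$ ($t{\left(o \right)} = -3 - - \frac{9}{2} = -3 + \frac{9}{2} = \frac{3}{2}$)
$t{\left(4 \right)} \left(q{\left(H \right)} - 8\right) = \frac{3 \left(4 \sqrt{0} - 8\right)}{2} = \frac{3 \left(4 \cdot 0 - 8\right)}{2} = \frac{3 \left(0 - 8\right)}{2} = \frac{3}{2} \left(-8\right) = -12$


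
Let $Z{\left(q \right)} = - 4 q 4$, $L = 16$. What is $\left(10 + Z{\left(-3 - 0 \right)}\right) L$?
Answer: $928$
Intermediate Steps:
$Z{\left(q \right)} = - 16 q$
$\left(10 + Z{\left(-3 - 0 \right)}\right) L = \left(10 - 16 \left(-3 - 0\right)\right) 16 = \left(10 - 16 \left(-3 + 0\right)\right) 16 = \left(10 - -48\right) 16 = \left(10 + 48\right) 16 = 58 \cdot 16 = 928$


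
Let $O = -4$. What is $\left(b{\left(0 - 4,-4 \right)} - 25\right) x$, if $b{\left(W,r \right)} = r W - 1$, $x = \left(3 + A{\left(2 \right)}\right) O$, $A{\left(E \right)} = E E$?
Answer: $280$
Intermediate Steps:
$A{\left(E \right)} = E^{2}$
$x = -28$ ($x = \left(3 + 2^{2}\right) \left(-4\right) = \left(3 + 4\right) \left(-4\right) = 7 \left(-4\right) = -28$)
$b{\left(W,r \right)} = -1 + W r$ ($b{\left(W,r \right)} = W r - 1 = -1 + W r$)
$\left(b{\left(0 - 4,-4 \right)} - 25\right) x = \left(\left(-1 + \left(0 - 4\right) \left(-4\right)\right) - 25\right) \left(-28\right) = \left(\left(-1 - -16\right) - 25\right) \left(-28\right) = \left(\left(-1 + 16\right) - 25\right) \left(-28\right) = \left(15 - 25\right) \left(-28\right) = \left(-10\right) \left(-28\right) = 280$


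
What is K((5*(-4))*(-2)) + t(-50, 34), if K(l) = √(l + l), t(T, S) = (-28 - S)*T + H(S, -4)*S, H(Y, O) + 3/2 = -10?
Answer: 2709 + 4*√5 ≈ 2717.9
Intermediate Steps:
H(Y, O) = -23/2 (H(Y, O) = -3/2 - 10 = -23/2)
t(T, S) = -23*S/2 + T*(-28 - S) (t(T, S) = (-28 - S)*T - 23*S/2 = T*(-28 - S) - 23*S/2 = -23*S/2 + T*(-28 - S))
K(l) = √2*√l (K(l) = √(2*l) = √2*√l)
K((5*(-4))*(-2)) + t(-50, 34) = √2*√((5*(-4))*(-2)) + (-28*(-50) - 23/2*34 - 1*34*(-50)) = √2*√(-20*(-2)) + (1400 - 391 + 1700) = √2*√40 + 2709 = √2*(2*√10) + 2709 = 4*√5 + 2709 = 2709 + 4*√5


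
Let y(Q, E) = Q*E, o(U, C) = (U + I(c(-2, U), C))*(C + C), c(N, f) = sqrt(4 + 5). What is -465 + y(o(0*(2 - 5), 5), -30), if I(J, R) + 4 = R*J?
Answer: -3765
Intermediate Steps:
c(N, f) = 3 (c(N, f) = sqrt(9) = 3)
I(J, R) = -4 + J*R (I(J, R) = -4 + R*J = -4 + J*R)
o(U, C) = 2*C*(-4 + U + 3*C) (o(U, C) = (U + (-4 + 3*C))*(C + C) = (-4 + U + 3*C)*(2*C) = 2*C*(-4 + U + 3*C))
y(Q, E) = E*Q
-465 + y(o(0*(2 - 5), 5), -30) = -465 - 60*5*(-4 + 0*(2 - 5) + 3*5) = -465 - 60*5*(-4 + 0*(-3) + 15) = -465 - 60*5*(-4 + 0 + 15) = -465 - 60*5*11 = -465 - 30*110 = -465 - 3300 = -3765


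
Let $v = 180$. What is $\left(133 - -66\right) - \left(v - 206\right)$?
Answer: $225$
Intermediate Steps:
$\left(133 - -66\right) - \left(v - 206\right) = \left(133 - -66\right) - \left(180 - 206\right) = \left(133 + 66\right) - \left(180 - 206\right) = 199 - -26 = 199 + 26 = 225$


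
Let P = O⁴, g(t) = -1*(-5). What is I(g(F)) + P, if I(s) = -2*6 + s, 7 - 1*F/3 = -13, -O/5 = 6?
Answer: 809993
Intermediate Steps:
O = -30 (O = -5*6 = -30)
F = 60 (F = 21 - 3*(-13) = 21 + 39 = 60)
g(t) = 5
I(s) = -12 + s
P = 810000 (P = (-30)⁴ = 810000)
I(g(F)) + P = (-12 + 5) + 810000 = -7 + 810000 = 809993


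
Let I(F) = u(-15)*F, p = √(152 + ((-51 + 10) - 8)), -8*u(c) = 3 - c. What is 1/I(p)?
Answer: -4*√103/927 ≈ -0.043792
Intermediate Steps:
u(c) = -3/8 + c/8 (u(c) = -(3 - c)/8 = -3/8 + c/8)
p = √103 (p = √(152 + (-41 - 8)) = √(152 - 49) = √103 ≈ 10.149)
I(F) = -9*F/4 (I(F) = (-3/8 + (⅛)*(-15))*F = (-3/8 - 15/8)*F = -9*F/4)
1/I(p) = 1/(-9*√103/4) = -4*√103/927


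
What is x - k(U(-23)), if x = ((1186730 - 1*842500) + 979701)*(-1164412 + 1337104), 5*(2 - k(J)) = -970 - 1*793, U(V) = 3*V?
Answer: 1143161459487/5 ≈ 2.2863e+11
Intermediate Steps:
k(J) = 1773/5 (k(J) = 2 - (-970 - 1*793)/5 = 2 - (-970 - 793)/5 = 2 - ⅕*(-1763) = 2 + 1763/5 = 1773/5)
x = 228632292252 (x = ((1186730 - 842500) + 979701)*172692 = (344230 + 979701)*172692 = 1323931*172692 = 228632292252)
x - k(U(-23)) = 228632292252 - 1*1773/5 = 228632292252 - 1773/5 = 1143161459487/5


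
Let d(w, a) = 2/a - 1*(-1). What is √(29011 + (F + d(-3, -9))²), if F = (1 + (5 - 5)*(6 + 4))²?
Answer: √2350147/9 ≈ 170.34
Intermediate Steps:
d(w, a) = 1 + 2/a (d(w, a) = 2/a + 1 = 1 + 2/a)
F = 1 (F = (1 + 0*10)² = (1 + 0)² = 1² = 1)
√(29011 + (F + d(-3, -9))²) = √(29011 + (1 + (2 - 9)/(-9))²) = √(29011 + (1 - ⅑*(-7))²) = √(29011 + (1 + 7/9)²) = √(29011 + (16/9)²) = √(29011 + 256/81) = √(2350147/81) = √2350147/9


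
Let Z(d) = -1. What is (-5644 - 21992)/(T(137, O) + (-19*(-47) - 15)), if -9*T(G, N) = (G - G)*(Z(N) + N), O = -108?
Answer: -13818/439 ≈ -31.476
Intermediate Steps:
T(G, N) = 0 (T(G, N) = -(G - G)*(-1 + N)/9 = -0*(-1 + N) = -1/9*0 = 0)
(-5644 - 21992)/(T(137, O) + (-19*(-47) - 15)) = (-5644 - 21992)/(0 + (-19*(-47) - 15)) = -27636/(0 + (893 - 15)) = -27636/(0 + 878) = -27636/878 = -27636*1/878 = -13818/439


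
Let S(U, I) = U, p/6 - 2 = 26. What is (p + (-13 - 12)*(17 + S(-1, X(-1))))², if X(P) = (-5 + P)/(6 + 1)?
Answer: 53824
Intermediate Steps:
p = 168 (p = 12 + 6*26 = 12 + 156 = 168)
X(P) = -5/7 + P/7 (X(P) = (-5 + P)/7 = (-5 + P)*(⅐) = -5/7 + P/7)
(p + (-13 - 12)*(17 + S(-1, X(-1))))² = (168 + (-13 - 12)*(17 - 1))² = (168 - 25*16)² = (168 - 400)² = (-232)² = 53824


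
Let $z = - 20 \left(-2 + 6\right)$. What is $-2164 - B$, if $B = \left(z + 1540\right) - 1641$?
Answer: $-1983$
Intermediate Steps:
$z = -80$ ($z = \left(-20\right) 4 = -80$)
$B = -181$ ($B = \left(-80 + 1540\right) - 1641 = 1460 - 1641 = -181$)
$-2164 - B = -2164 - -181 = -2164 + 181 = -1983$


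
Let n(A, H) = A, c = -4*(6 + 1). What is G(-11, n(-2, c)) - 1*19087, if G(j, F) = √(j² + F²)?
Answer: -19087 + 5*√5 ≈ -19076.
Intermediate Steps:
c = -28 (c = -4*7 = -28)
G(j, F) = √(F² + j²)
G(-11, n(-2, c)) - 1*19087 = √((-2)² + (-11)²) - 1*19087 = √(4 + 121) - 19087 = √125 - 19087 = 5*√5 - 19087 = -19087 + 5*√5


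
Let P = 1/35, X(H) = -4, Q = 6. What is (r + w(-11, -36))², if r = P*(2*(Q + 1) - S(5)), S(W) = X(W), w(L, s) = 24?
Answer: 736164/1225 ≈ 600.95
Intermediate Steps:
S(W) = -4
P = 1/35 ≈ 0.028571
r = 18/35 (r = (2*(6 + 1) - 1*(-4))/35 = (2*7 + 4)/35 = (14 + 4)/35 = (1/35)*18 = 18/35 ≈ 0.51429)
(r + w(-11, -36))² = (18/35 + 24)² = (858/35)² = 736164/1225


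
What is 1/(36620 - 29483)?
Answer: 1/7137 ≈ 0.00014011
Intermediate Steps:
1/(36620 - 29483) = 1/7137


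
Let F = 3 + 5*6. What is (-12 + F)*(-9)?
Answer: -189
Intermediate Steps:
F = 33 (F = 3 + 30 = 33)
(-12 + F)*(-9) = (-12 + 33)*(-9) = 21*(-9) = -189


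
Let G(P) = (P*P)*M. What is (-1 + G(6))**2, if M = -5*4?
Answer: 519841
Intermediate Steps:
M = -20
G(P) = -20*P**2 (G(P) = (P*P)*(-20) = P**2*(-20) = -20*P**2)
(-1 + G(6))**2 = (-1 - 20*6**2)**2 = (-1 - 20*36)**2 = (-1 - 720)**2 = (-721)**2 = 519841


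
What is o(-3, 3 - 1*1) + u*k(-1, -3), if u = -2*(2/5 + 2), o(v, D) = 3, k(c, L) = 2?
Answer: -33/5 ≈ -6.6000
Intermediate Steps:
u = -24/5 (u = -2*(2*(1/5) + 2) = -2*(2/5 + 2) = -2*12/5 = -24/5 ≈ -4.8000)
o(-3, 3 - 1*1) + u*k(-1, -3) = 3 - 24/5*2 = 3 - 48/5 = -33/5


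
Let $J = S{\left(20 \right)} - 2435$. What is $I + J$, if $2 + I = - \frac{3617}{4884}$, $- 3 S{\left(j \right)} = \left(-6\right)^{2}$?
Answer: $- \frac{11964533}{4884} \approx -2449.7$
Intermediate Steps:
$S{\left(j \right)} = -12$ ($S{\left(j \right)} = - \frac{\left(-6\right)^{2}}{3} = \left(- \frac{1}{3}\right) 36 = -12$)
$J = -2447$ ($J = -12 - 2435 = -2447$)
$I = - \frac{13385}{4884}$ ($I = -2 - \frac{3617}{4884} = - \frac{13385}{4884} \approx -2.7406$)
$I + J = - \frac{13385}{4884} - 2447 = - \frac{11964533}{4884}$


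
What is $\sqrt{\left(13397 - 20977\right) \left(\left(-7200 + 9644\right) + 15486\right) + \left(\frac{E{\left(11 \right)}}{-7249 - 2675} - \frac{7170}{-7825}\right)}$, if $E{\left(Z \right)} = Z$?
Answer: $\frac{i \sqrt{8195806492283561420235}}{7765530} \approx 11658.0 i$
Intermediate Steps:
$\sqrt{\left(13397 - 20977\right) \left(\left(-7200 + 9644\right) + 15486\right) + \left(\frac{E{\left(11 \right)}}{-7249 - 2675} - \frac{7170}{-7825}\right)} = \sqrt{\left(13397 - 20977\right) \left(\left(-7200 + 9644\right) + 15486\right) + \left(\frac{11}{-7249 - 2675} - \frac{7170}{-7825}\right)} = \sqrt{- 7580 \left(2444 + 15486\right) + \left(\frac{11}{-7249 - 2675} - - \frac{1434}{1565}\right)} = \sqrt{\left(-7580\right) 17930 + \left(\frac{11}{-9924} + \frac{1434}{1565}\right)} = \sqrt{-135909400 + \left(11 \left(- \frac{1}{9924}\right) + \frac{1434}{1565}\right)} = \sqrt{-135909400 + \left(- \frac{11}{9924} + \frac{1434}{1565}\right)} = \sqrt{-135909400 + \frac{14213801}{15531060}} = \sqrt{- \frac{2110817031750199}{15531060}} = \frac{i \sqrt{8195806492283561420235}}{7765530}$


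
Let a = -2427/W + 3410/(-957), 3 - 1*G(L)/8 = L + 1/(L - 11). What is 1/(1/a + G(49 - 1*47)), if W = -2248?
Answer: 4371579/37098296 ≈ 0.11784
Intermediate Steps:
G(L) = 24 - 8*L - 8/(-11 + L) (G(L) = 24 - 8*(L + 1/(L - 11)) = 24 - 8*(L + 1/(-11 + L)) = 24 + (-8*L - 8/(-11 + L)) = 24 - 8*L - 8/(-11 + L))
a = -485731/195576 (a = -2427/(-2248) + 3410/(-957) = -2427*(-1/2248) + 3410*(-1/957) = 2427/2248 - 310/87 = -485731/195576 ≈ -2.4836)
1/(1/a + G(49 - 1*47)) = 1/(1/(-485731/195576) + 8*(-34 - (49 - 1*47)**2 + 14*(49 - 1*47))/(-11 + (49 - 1*47))) = 1/(-195576/485731 + 8*(-34 - (49 - 47)**2 + 14*(49 - 47))/(-11 + (49 - 47))) = 1/(-195576/485731 + 8*(-34 - 1*2**2 + 14*2)/(-11 + 2)) = 1/(-195576/485731 + 8*(-34 - 1*4 + 28)/(-9)) = 1/(-195576/485731 + 8*(-1/9)*(-34 - 4 + 28)) = 1/(-195576/485731 + 8*(-1/9)*(-10)) = 1/(-195576/485731 + 80/9) = 1/(37098296/4371579) = 4371579/37098296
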